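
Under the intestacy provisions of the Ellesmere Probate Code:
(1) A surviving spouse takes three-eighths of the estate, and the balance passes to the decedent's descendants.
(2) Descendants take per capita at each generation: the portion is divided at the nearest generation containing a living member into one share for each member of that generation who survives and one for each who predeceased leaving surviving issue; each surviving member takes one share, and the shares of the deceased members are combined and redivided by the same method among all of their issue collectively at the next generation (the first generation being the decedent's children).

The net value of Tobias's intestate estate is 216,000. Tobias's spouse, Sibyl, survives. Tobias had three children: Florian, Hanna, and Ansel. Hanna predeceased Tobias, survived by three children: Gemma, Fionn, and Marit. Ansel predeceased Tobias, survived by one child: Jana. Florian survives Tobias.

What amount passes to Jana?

Sibyl takes three-eighths of 216,000 = 81,000. The remaining 135,000 passes to the descendants.
The descendants' portion (135,000) is divided at the children's generation into 3 shares of 45,000. Florian takes 45,000. The 2 shares of the deceased (Hanna and Ansel) are combined into a pool of 90,000.
That pool (90,000) is divided at the grandchildren's generation equally among Gemma, Fionn, Marit, and Jana: 22,500 each.

Jana receives 22,500.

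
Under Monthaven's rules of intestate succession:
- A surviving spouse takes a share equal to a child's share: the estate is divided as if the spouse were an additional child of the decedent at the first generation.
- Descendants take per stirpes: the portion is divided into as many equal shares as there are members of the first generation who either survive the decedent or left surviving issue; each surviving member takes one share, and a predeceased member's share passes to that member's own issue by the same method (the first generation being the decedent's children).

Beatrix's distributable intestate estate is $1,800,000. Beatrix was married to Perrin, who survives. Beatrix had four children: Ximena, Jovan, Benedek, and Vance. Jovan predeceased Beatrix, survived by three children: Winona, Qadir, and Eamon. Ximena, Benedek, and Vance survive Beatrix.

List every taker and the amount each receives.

The spouse counts as an additional share at the children's level, so there are 5 primary shares of $360,000. Perrin takes one such share ($360,000).
The children's combined portion ($1,440,000) is divided into 4 shares of $360,000: Ximena, Benedek, and Vance each take $360,000; Jovan's $360,000 share passes to Jovan's issue.
Jovan's share ($360,000) is divided into 3 shares of $120,000: Winona, Qadir, and Eamon each take $120,000.

Perrin: $360,000; Ximena: $360,000; Winona: $120,000; Qadir: $120,000; Eamon: $120,000; Benedek: $360,000; Vance: $360,000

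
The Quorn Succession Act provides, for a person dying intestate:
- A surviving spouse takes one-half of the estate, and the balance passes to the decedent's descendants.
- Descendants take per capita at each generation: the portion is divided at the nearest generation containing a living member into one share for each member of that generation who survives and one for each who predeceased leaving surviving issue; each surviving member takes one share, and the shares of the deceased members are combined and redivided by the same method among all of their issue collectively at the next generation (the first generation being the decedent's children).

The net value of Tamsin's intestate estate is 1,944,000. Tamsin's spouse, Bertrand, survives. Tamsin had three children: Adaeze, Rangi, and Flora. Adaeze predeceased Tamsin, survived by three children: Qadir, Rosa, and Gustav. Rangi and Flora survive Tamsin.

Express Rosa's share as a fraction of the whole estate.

Rosa receives 1/18 of the estate.

Bertrand takes one-half of 1,944,000 = 972,000. The remaining 972,000 passes to the descendants.
The descendants' portion (972,000) is divided at the children's generation into 3 shares of 324,000. Rangi and Flora each take 324,000. The remaining share for the deceased Adaeze (324,000) is carried to the next generation.
That pool (324,000) is divided at the grandchildren's generation equally among Qadir, Rosa, and Gustav: 108,000 each.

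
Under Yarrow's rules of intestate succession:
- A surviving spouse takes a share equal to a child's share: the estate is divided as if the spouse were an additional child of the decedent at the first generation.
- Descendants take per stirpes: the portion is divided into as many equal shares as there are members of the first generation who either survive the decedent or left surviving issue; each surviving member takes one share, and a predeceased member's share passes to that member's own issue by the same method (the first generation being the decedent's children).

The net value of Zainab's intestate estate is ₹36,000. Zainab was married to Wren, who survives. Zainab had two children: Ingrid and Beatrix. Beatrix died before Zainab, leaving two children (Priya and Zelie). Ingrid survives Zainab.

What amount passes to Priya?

The spouse counts as an additional share at the children's level, so there are 3 primary shares of ₹12,000. Wren takes one such share (₹12,000).
The children's combined portion (₹24,000) is divided into 2 shares of ₹12,000: Ingrid takes ₹12,000; Beatrix's ₹12,000 share passes to Beatrix's issue.
Beatrix's share (₹12,000) is divided into 2 shares of ₹6,000: Priya and Zelie each take ₹6,000.

Priya receives ₹6,000.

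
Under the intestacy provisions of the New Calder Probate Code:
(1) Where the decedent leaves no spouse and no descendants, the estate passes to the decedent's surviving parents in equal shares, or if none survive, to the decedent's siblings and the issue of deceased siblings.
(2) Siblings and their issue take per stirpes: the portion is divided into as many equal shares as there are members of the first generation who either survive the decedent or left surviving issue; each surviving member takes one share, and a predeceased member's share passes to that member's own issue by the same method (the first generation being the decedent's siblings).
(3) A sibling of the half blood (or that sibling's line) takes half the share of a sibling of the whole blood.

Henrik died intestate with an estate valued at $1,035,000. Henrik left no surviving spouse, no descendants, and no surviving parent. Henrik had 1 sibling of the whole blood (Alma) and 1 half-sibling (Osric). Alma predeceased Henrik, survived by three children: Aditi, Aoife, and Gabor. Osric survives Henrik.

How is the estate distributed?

The entire $1,035,000 passes to the siblings and their issue.
Counting each half-blood sibling's line as half a unit, there are 3/2 units in $1,035,000, so one unit is $690,000. Whole-blood lines (Alma) take $690,000 each; half-blood lines (Osric) take $345,000 each.
Alma's share ($690,000) is divided into 3 shares of $230,000: Aditi, Aoife, and Gabor each take $230,000.

Osric: $345,000; Aditi: $230,000; Aoife: $230,000; Gabor: $230,000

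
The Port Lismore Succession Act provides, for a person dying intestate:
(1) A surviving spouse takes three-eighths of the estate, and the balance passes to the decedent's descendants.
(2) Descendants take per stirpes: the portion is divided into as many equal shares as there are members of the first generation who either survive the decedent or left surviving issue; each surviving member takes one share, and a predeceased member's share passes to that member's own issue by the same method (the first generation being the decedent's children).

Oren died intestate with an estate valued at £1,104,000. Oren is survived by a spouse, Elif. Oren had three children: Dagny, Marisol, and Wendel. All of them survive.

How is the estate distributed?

Elif takes three-eighths of £1,104,000 = £414,000. The remaining £690,000 passes to the descendants.
The descendants' portion (£690,000) is divided into 3 shares of £230,000: Dagny, Marisol, and Wendel each take £230,000.

Elif: £414,000; Dagny: £230,000; Marisol: £230,000; Wendel: £230,000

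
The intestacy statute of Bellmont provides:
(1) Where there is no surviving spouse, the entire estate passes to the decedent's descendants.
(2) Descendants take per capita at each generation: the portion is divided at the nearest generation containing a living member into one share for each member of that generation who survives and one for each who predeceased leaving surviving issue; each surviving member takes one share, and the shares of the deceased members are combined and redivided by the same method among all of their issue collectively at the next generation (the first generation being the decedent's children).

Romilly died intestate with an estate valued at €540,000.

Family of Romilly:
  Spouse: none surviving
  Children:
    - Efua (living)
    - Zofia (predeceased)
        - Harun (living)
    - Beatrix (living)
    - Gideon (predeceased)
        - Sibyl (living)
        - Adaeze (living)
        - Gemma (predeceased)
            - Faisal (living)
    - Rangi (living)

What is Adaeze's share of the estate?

Adaeze receives €54,000.

The entire €540,000 passes to the descendants.
That amount (€540,000) is divided at the children's generation into 5 shares of €108,000. Efua, Beatrix, and Rangi each take €108,000. The 2 shares of the deceased (Zofia and Gideon) are combined into a pool of €216,000.
That pool (€216,000) is divided at the grandchildren's generation into 4 shares of €54,000. Harun, Sibyl, and Adaeze each take €54,000. The remaining share for the deceased Gemma (€54,000) is carried to the next generation.
That pool (€54,000) passes entirely to Faisal, the sole taker at the great-grandchildren's generation.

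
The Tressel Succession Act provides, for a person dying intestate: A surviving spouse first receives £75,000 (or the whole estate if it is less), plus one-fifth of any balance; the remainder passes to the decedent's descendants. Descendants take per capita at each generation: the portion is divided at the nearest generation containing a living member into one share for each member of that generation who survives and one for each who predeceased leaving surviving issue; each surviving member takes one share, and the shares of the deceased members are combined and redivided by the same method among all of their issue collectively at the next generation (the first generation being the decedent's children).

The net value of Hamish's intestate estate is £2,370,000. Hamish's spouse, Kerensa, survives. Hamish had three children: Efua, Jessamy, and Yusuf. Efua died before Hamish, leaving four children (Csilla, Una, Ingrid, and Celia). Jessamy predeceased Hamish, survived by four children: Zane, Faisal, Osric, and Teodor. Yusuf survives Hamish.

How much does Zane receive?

Kerensa first takes £75,000, leaving a balance of £2,295,000. Kerensa then takes one-fifth of the balance (£459,000), for a total of £534,000. The remaining £1,836,000 passes to the descendants.
The descendants' portion (£1,836,000) is divided at the children's generation into 3 shares of £612,000. Yusuf takes £612,000. The 2 shares of the deceased (Efua and Jessamy) are combined into a pool of £1,224,000.
That pool (£1,224,000) is divided at the grandchildren's generation equally among Csilla, Una, Ingrid, Celia, Zane, Faisal, Osric, and Teodor: £153,000 each.

Zane receives £153,000.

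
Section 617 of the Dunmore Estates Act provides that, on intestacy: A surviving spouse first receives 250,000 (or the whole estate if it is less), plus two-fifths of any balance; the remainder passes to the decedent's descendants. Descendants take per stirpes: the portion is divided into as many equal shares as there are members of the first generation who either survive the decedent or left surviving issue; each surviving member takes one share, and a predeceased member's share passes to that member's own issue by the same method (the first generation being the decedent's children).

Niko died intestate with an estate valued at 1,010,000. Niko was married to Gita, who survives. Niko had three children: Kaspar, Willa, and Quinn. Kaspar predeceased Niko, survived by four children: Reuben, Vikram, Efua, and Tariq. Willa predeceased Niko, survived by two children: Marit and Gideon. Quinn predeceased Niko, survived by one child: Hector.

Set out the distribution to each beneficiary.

Gita first takes 250,000, leaving a balance of 760,000. Gita then takes two-fifths of the balance (304,000), for a total of 554,000. The remaining 456,000 passes to the descendants.
The descendants' portion (456,000) is divided into 3 shares of 152,000: Kaspar's 152,000 share passes to Kaspar's issue; Willa's 152,000 share passes to Willa's issue; Quinn's 152,000 share passes to Quinn's issue.
Kaspar's share (152,000) is divided into 4 shares of 38,000: Reuben, Vikram, Efua, and Tariq each take 38,000.
Willa's share (152,000) is divided into 2 shares of 76,000: Marit and Gideon each take 76,000.
Quinn's share (152,000) passes entirely to Hector.

Gita: 554,000; Reuben: 38,000; Vikram: 38,000; Efua: 38,000; Tariq: 38,000; Marit: 76,000; Gideon: 76,000; Hector: 152,000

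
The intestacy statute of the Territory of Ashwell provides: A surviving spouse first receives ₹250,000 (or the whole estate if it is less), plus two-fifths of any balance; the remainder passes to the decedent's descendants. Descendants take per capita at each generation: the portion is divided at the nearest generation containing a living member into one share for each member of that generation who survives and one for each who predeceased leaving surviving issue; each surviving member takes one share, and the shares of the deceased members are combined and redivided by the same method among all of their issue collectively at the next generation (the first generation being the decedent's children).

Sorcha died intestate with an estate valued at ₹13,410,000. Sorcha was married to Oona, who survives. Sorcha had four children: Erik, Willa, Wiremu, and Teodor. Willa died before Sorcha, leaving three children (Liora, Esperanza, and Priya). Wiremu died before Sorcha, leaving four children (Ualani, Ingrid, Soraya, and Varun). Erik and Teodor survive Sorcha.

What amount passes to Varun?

Varun receives ₹564,000.

Oona first takes ₹250,000, leaving a balance of ₹13,160,000. Oona then takes two-fifths of the balance (₹5,264,000), for a total of ₹5,514,000. The remaining ₹7,896,000 passes to the descendants.
The descendants' portion (₹7,896,000) is divided at the children's generation into 4 shares of ₹1,974,000. Erik and Teodor each take ₹1,974,000. The 2 shares of the deceased (Willa and Wiremu) are combined into a pool of ₹3,948,000.
That pool (₹3,948,000) is divided at the grandchildren's generation equally among Liora, Esperanza, Priya, Ualani, Ingrid, Soraya, and Varun: ₹564,000 each.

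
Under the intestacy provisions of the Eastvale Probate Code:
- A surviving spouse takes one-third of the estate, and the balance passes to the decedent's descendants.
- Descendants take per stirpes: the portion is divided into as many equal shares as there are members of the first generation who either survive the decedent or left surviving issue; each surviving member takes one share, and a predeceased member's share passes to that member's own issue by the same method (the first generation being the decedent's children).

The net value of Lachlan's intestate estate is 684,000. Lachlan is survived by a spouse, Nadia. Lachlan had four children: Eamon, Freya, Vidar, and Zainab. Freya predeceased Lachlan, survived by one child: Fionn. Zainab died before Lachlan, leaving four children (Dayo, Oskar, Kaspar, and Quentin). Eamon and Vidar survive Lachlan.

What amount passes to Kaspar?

Nadia takes one-third of 684,000 = 228,000. The remaining 456,000 passes to the descendants.
The descendants' portion (456,000) is divided into 4 shares of 114,000: Eamon and Vidar each take 114,000; Freya's 114,000 share passes to Freya's issue; Zainab's 114,000 share passes to Zainab's issue.
Freya's share (114,000) passes entirely to Fionn.
Zainab's share (114,000) is divided into 4 shares of 28,500: Dayo, Oskar, Kaspar, and Quentin each take 28,500.

Kaspar receives 28,500.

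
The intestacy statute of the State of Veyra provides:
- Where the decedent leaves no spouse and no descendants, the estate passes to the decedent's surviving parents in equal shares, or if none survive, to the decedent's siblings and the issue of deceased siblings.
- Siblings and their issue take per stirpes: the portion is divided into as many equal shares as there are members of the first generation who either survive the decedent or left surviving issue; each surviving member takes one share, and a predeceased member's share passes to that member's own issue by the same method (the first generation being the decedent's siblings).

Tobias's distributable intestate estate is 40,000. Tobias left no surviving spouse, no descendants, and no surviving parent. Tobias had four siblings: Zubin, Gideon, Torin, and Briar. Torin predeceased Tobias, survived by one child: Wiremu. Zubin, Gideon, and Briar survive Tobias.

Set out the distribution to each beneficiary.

Zubin: 10,000; Gideon: 10,000; Wiremu: 10,000; Briar: 10,000

The entire 40,000 passes to the siblings and their issue.
That amount (40,000) is divided into 4 shares of 10,000: Zubin, Gideon, and Briar each take 10,000; Torin's 10,000 share passes to Torin's issue.
Torin's share (10,000) passes entirely to Wiremu.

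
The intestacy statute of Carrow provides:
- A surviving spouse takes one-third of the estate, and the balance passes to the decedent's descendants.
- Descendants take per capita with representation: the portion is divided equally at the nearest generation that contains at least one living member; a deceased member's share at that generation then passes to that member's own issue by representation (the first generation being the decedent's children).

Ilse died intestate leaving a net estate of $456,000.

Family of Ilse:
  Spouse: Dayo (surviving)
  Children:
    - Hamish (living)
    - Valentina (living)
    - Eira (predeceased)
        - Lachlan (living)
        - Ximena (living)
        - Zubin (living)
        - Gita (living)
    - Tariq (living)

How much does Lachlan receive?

Lachlan receives $19,000.

Dayo takes one-third of $456,000 = $152,000. The remaining $304,000 passes to the descendants.
The descendants' portion ($304,000) is divided into 4 shares of $76,000: Hamish, Valentina, and Tariq each take $76,000; Eira's $76,000 share passes to Eira's issue.
Eira's share ($76,000) is divided into 4 shares of $19,000: Lachlan, Ximena, Zubin, and Gita each take $19,000.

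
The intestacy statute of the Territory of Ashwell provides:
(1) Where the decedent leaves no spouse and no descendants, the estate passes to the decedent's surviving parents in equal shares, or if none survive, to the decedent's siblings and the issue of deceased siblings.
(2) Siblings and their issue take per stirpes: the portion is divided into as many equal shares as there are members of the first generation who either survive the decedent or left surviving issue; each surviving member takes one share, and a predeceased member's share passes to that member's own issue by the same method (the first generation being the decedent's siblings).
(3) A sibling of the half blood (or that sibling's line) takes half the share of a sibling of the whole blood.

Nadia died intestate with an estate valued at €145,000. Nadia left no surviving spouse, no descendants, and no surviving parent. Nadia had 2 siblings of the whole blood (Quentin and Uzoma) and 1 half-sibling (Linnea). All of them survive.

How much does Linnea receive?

Linnea receives €29,000.

The entire €145,000 passes to the siblings and their issue.
Counting each half-blood sibling's line as half a unit, there are 5/2 units in €145,000, so one unit is €58,000. Whole-blood lines (Quentin and Uzoma) take €58,000 each; half-blood lines (Linnea) take €29,000 each.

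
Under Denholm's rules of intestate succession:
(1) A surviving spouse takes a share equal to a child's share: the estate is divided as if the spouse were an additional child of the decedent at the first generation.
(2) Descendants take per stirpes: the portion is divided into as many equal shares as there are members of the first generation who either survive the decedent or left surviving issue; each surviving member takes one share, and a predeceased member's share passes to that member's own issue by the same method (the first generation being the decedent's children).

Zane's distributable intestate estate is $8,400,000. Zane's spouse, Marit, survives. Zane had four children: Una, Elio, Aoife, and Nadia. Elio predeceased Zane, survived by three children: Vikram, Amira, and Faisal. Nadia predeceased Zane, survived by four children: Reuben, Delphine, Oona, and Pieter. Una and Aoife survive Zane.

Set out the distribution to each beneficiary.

The spouse counts as an additional share at the children's level, so there are 5 primary shares of $1,680,000. Marit takes one such share ($1,680,000).
The children's combined portion ($6,720,000) is divided into 4 shares of $1,680,000: Una and Aoife each take $1,680,000; Elio's $1,680,000 share passes to Elio's issue; Nadia's $1,680,000 share passes to Nadia's issue.
Elio's share ($1,680,000) is divided into 3 shares of $560,000: Vikram, Amira, and Faisal each take $560,000.
Nadia's share ($1,680,000) is divided into 4 shares of $420,000: Reuben, Delphine, Oona, and Pieter each take $420,000.

Marit: $1,680,000; Una: $1,680,000; Vikram: $560,000; Amira: $560,000; Faisal: $560,000; Aoife: $1,680,000; Reuben: $420,000; Delphine: $420,000; Oona: $420,000; Pieter: $420,000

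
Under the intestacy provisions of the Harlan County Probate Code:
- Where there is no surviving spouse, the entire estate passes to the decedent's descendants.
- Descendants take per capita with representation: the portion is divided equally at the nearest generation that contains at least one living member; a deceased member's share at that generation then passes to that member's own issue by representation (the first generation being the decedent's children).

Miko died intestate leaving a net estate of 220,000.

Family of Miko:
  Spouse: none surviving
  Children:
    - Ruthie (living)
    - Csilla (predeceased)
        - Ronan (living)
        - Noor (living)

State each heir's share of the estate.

Ruthie: 110,000; Ronan: 55,000; Noor: 55,000

The entire 220,000 passes to the descendants.
That amount (220,000) is divided into 2 shares of 110,000: Ruthie takes 110,000; Csilla's 110,000 share passes to Csilla's issue.
Csilla's share (110,000) is divided into 2 shares of 55,000: Ronan and Noor each take 55,000.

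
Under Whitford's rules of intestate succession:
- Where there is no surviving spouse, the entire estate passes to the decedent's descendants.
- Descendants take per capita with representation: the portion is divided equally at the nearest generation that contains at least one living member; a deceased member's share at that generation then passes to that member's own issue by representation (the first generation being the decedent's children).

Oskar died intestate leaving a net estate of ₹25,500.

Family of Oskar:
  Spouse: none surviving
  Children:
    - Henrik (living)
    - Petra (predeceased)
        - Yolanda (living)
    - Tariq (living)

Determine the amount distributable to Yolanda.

The entire ₹25,500 passes to the descendants.
That amount (₹25,500) is divided into 3 shares of ₹8,500: Henrik and Tariq each take ₹8,500; Petra's ₹8,500 share passes to Petra's issue.
Petra's share (₹8,500) passes entirely to Yolanda.

Yolanda receives ₹8,500.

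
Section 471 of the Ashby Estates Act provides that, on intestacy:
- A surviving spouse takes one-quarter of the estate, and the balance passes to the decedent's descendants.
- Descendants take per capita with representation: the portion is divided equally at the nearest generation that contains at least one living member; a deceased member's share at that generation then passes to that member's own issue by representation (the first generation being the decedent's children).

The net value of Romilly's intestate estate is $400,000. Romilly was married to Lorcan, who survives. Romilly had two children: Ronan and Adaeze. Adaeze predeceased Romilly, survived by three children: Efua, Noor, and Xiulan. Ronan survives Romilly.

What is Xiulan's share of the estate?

Xiulan receives $50,000.

Lorcan takes one-quarter of $400,000 = $100,000. The remaining $300,000 passes to the descendants.
The descendants' portion ($300,000) is divided into 2 shares of $150,000: Ronan takes $150,000; Adaeze's $150,000 share passes to Adaeze's issue.
Adaeze's share ($150,000) is divided into 3 shares of $50,000: Efua, Noor, and Xiulan each take $50,000.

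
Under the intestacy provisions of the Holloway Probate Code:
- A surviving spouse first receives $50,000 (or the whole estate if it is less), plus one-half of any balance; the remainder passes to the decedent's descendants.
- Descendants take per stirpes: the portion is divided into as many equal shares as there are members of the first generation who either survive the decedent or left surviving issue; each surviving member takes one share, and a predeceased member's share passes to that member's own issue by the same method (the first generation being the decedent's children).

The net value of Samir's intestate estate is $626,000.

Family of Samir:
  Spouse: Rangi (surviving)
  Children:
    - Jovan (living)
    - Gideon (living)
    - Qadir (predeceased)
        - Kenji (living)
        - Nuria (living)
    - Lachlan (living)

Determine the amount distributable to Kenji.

Rangi first takes $50,000, leaving a balance of $576,000. Rangi then takes one-half of the balance ($288,000), for a total of $338,000. The remaining $288,000 passes to the descendants.
The descendants' portion ($288,000) is divided into 4 shares of $72,000: Jovan, Gideon, and Lachlan each take $72,000; Qadir's $72,000 share passes to Qadir's issue.
Qadir's share ($72,000) is divided into 2 shares of $36,000: Kenji and Nuria each take $36,000.

Kenji receives $36,000.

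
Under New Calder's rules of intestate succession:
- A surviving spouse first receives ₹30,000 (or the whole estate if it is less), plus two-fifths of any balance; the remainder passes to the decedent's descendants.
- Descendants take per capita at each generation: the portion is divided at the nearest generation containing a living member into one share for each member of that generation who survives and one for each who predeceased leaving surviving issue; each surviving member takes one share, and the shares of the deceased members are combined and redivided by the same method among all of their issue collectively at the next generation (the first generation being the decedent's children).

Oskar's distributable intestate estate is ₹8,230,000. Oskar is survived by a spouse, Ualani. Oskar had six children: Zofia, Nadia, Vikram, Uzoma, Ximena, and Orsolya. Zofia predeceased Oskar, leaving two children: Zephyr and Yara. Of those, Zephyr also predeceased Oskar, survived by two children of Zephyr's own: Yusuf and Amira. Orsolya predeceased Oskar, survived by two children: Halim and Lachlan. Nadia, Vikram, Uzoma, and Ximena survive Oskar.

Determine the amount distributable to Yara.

Ualani first takes ₹30,000, leaving a balance of ₹8,200,000. Ualani then takes two-fifths of the balance (₹3,280,000), for a total of ₹3,310,000. The remaining ₹4,920,000 passes to the descendants.
The descendants' portion (₹4,920,000) is divided at the children's generation into 6 shares of ₹820,000. Nadia, Vikram, Uzoma, and Ximena each take ₹820,000. The 2 shares of the deceased (Zofia and Orsolya) are combined into a pool of ₹1,640,000.
That pool (₹1,640,000) is divided at the grandchildren's generation into 4 shares of ₹410,000. Yara, Halim, and Lachlan each take ₹410,000. The remaining share for the deceased Zephyr (₹410,000) is carried to the next generation.
That pool (₹410,000) is divided at the great-grandchildren's generation equally among Yusuf and Amira: ₹205,000 each.

Yara receives ₹410,000.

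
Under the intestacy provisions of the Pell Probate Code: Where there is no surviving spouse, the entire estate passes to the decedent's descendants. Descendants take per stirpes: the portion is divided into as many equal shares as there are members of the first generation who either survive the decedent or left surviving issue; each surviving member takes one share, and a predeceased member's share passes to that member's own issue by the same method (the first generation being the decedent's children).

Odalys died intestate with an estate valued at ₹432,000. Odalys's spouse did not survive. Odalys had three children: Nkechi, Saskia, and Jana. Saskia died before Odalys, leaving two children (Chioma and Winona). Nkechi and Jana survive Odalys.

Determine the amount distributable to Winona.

The entire ₹432,000 passes to the descendants.
That amount (₹432,000) is divided into 3 shares of ₹144,000: Nkechi and Jana each take ₹144,000; Saskia's ₹144,000 share passes to Saskia's issue.
Saskia's share (₹144,000) is divided into 2 shares of ₹72,000: Chioma and Winona each take ₹72,000.

Winona receives ₹72,000.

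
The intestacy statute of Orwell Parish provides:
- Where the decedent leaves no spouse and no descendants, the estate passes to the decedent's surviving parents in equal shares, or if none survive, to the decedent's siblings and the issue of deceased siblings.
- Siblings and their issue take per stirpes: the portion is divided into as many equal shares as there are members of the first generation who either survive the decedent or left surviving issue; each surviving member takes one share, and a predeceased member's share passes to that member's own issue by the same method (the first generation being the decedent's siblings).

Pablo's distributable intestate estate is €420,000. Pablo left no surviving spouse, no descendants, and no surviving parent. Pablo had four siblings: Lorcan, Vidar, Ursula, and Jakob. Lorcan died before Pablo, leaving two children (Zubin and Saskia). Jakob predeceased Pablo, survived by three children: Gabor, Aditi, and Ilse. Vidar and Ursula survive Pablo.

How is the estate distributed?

Zubin: €52,500; Saskia: €52,500; Vidar: €105,000; Ursula: €105,000; Gabor: €35,000; Aditi: €35,000; Ilse: €35,000

The entire €420,000 passes to the siblings and their issue.
That amount (€420,000) is divided into 4 shares of €105,000: Vidar and Ursula each take €105,000; Lorcan's €105,000 share passes to Lorcan's issue; Jakob's €105,000 share passes to Jakob's issue.
Lorcan's share (€105,000) is divided into 2 shares of €52,500: Zubin and Saskia each take €52,500.
Jakob's share (€105,000) is divided into 3 shares of €35,000: Gabor, Aditi, and Ilse each take €35,000.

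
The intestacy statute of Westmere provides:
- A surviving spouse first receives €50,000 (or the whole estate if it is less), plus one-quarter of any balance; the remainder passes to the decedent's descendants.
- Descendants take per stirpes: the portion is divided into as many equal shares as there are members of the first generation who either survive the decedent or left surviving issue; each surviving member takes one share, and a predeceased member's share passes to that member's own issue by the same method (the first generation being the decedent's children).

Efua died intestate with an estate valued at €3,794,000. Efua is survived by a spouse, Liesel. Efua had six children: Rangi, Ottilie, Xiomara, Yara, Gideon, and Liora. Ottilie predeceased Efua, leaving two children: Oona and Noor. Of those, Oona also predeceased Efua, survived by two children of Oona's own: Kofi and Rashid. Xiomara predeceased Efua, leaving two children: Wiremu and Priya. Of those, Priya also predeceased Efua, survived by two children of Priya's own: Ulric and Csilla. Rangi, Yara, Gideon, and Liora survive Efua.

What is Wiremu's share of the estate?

Liesel first takes €50,000, leaving a balance of €3,744,000. Liesel then takes one-quarter of the balance (€936,000), for a total of €986,000. The remaining €2,808,000 passes to the descendants.
The descendants' portion (€2,808,000) is divided into 6 shares of €468,000: Rangi, Yara, Gideon, and Liora each take €468,000; Ottilie's €468,000 share passes to Ottilie's issue; Xiomara's €468,000 share passes to Xiomara's issue.
Ottilie's share (€468,000) is divided into 2 shares of €234,000: Noor takes €234,000; Oona's €234,000 share passes to Oona's issue.
Oona's share (€234,000) is divided into 2 shares of €117,000: Kofi and Rashid each take €117,000.
Xiomara's share (€468,000) is divided into 2 shares of €234,000: Wiremu takes €234,000; Priya's €234,000 share passes to Priya's issue.
Priya's share (€234,000) is divided into 2 shares of €117,000: Ulric and Csilla each take €117,000.

Wiremu receives €234,000.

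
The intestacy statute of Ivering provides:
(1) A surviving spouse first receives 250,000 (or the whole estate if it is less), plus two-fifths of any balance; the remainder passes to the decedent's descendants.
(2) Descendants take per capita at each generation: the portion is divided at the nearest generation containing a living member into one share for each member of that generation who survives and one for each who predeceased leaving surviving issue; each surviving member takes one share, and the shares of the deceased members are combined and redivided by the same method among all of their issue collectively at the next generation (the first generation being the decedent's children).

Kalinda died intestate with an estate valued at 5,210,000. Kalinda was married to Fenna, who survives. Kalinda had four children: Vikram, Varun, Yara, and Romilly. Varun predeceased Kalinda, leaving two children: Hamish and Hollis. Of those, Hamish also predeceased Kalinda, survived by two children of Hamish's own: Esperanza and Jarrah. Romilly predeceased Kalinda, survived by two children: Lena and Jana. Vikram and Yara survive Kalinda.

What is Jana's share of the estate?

Fenna first takes 250,000, leaving a balance of 4,960,000. Fenna then takes two-fifths of the balance (1,984,000), for a total of 2,234,000. The remaining 2,976,000 passes to the descendants.
The descendants' portion (2,976,000) is divided at the children's generation into 4 shares of 744,000. Vikram and Yara each take 744,000. The 2 shares of the deceased (Varun and Romilly) are combined into a pool of 1,488,000.
That pool (1,488,000) is divided at the grandchildren's generation into 4 shares of 372,000. Hollis, Lena, and Jana each take 372,000. The remaining share for the deceased Hamish (372,000) is carried to the next generation.
That pool (372,000) is divided at the great-grandchildren's generation equally among Esperanza and Jarrah: 186,000 each.

Jana receives 372,000.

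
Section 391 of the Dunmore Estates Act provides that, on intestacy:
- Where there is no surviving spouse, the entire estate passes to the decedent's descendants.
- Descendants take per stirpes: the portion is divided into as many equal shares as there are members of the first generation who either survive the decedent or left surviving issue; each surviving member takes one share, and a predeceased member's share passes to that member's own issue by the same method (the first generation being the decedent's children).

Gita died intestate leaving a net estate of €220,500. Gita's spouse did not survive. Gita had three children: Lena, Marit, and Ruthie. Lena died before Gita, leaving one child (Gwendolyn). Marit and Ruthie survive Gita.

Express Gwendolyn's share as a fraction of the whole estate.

The entire €220,500 passes to the descendants.
That amount (€220,500) is divided into 3 shares of €73,500: Marit and Ruthie each take €73,500; Lena's €73,500 share passes to Lena's issue.
Lena's share (€73,500) passes entirely to Gwendolyn.

Gwendolyn receives 1/3 of the estate.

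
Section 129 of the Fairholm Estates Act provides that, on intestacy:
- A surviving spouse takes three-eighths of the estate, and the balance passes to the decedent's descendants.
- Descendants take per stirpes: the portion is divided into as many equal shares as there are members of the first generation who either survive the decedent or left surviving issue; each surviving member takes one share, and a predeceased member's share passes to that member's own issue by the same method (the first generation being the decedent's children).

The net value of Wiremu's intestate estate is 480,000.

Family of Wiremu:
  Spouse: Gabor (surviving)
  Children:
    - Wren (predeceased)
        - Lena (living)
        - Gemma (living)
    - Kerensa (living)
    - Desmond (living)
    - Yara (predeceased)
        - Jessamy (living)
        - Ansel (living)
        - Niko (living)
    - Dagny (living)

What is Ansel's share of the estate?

Gabor takes three-eighths of 480,000 = 180,000. The remaining 300,000 passes to the descendants.
The descendants' portion (300,000) is divided into 5 shares of 60,000: Kerensa, Desmond, and Dagny each take 60,000; Wren's 60,000 share passes to Wren's issue; Yara's 60,000 share passes to Yara's issue.
Wren's share (60,000) is divided into 2 shares of 30,000: Lena and Gemma each take 30,000.
Yara's share (60,000) is divided into 3 shares of 20,000: Jessamy, Ansel, and Niko each take 20,000.

Ansel receives 20,000.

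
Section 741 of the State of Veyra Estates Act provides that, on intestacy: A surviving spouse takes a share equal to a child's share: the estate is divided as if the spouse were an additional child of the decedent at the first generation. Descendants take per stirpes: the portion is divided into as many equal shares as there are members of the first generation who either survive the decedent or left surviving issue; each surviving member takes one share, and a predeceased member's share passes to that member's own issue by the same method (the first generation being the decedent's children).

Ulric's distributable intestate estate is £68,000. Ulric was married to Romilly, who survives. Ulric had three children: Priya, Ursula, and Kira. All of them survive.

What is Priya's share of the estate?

The spouse counts as an additional share at the children's level, so there are 4 primary shares of £17,000. Romilly takes one such share (£17,000).
The children's combined portion (£51,000) is divided into 3 shares of £17,000: Priya, Ursula, and Kira each take £17,000.

Priya receives £17,000.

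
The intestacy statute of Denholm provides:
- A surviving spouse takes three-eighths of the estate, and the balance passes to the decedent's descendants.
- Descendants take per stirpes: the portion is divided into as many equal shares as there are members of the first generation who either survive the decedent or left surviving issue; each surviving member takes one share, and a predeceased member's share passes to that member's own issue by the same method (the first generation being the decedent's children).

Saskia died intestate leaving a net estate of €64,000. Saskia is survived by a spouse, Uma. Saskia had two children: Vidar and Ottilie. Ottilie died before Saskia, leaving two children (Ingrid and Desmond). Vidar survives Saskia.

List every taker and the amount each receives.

Uma: €24,000; Vidar: €20,000; Ingrid: €10,000; Desmond: €10,000

Uma takes three-eighths of €64,000 = €24,000. The remaining €40,000 passes to the descendants.
The descendants' portion (€40,000) is divided into 2 shares of €20,000: Vidar takes €20,000; Ottilie's €20,000 share passes to Ottilie's issue.
Ottilie's share (€20,000) is divided into 2 shares of €10,000: Ingrid and Desmond each take €10,000.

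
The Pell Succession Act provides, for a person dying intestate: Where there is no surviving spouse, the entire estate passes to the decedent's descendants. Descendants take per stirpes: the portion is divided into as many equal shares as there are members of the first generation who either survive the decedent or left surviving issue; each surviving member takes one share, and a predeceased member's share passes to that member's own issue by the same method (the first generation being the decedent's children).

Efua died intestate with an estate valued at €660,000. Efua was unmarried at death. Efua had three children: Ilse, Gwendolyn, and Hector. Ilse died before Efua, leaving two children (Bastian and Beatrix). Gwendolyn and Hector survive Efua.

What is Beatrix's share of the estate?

The entire €660,000 passes to the descendants.
That amount (€660,000) is divided into 3 shares of €220,000: Gwendolyn and Hector each take €220,000; Ilse's €220,000 share passes to Ilse's issue.
Ilse's share (€220,000) is divided into 2 shares of €110,000: Bastian and Beatrix each take €110,000.

Beatrix receives €110,000.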